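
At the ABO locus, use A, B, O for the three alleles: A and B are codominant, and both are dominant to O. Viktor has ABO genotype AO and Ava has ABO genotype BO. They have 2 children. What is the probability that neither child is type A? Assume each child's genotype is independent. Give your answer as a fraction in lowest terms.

ABO cross AO × BO → 1/4 O, 1/4 A, 1/4 B, 1/4 AB.
So P(type A) = 1/4 per child.
P(not type A) = 3/4 for one child; (3/4)^2 = 9/16.

9/16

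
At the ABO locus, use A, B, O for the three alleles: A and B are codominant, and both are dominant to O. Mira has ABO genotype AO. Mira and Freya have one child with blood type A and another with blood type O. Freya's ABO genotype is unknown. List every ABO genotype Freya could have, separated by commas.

For each candidate genotype of Freya, check whether crossing it with AO can produce every observed child phenotype.
  AA → possible child types {A} ✗
  AB → possible child types {A, B, AB} ✗
  AO → possible child types {O, A} ✓
  BB → possible child types {B, AB} ✗
  BO → possible child types {O, A, B, AB} ✓
  OO → possible child types {O, A} ✓

AO, BO, OO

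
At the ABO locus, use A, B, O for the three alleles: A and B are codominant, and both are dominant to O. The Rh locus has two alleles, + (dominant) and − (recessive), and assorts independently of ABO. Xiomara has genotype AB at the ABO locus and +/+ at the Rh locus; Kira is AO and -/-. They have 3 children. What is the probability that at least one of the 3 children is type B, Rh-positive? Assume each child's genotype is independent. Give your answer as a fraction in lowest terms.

ABO cross AB × AO → 1/2 A, 1/4 B, 1/4 AB.
Rh cross +/+ × -/- → 1 Rh+; so P(type B, Rh-positive) = 1/4 × 1 = 1/4 per child.
P(none) = (3/4)^3 = 27/64; P(at least one) = 1 − 27/64 = 37/64.

37/64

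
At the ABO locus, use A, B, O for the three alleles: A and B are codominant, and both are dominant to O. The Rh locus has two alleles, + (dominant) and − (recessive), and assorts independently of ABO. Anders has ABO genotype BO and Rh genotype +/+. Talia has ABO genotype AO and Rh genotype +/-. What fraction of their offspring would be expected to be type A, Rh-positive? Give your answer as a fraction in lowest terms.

1/4

ABO cross BO × AO → offspring phenotypes: 1/4 O, 1/4 A, 1/4 B, 1/4 AB.
Rh cross +/+ × +/- → 1 Rh+.
Independent loci: P(type A, Rh-positive) = 1/4 × 1 = 1/4.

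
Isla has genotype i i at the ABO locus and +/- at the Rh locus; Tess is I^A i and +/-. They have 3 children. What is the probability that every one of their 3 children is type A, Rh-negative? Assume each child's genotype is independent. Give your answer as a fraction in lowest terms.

ABO cross i i × I^A i → 1/2 O, 1/2 A.
Rh cross +/- × +/- → 3/4 Rh+, 1/4 Rh-; so P(type A, Rh-negative) = 1/2 × 1/4 = 1/8 per child.
All 3 independent: (1/8)^3 = 1/512.

1/512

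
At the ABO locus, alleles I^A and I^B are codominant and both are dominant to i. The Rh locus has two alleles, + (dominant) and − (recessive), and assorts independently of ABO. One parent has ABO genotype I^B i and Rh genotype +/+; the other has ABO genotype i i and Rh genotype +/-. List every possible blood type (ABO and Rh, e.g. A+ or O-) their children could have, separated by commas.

O+, B+

Gametes from I^B i × i i give offspring ABO genotypes I^B i, i i, i.e. phenotypes O, B.
Rh cross +/+ × +/- → phenotypes Rh+.
Combining independently: O+, B+.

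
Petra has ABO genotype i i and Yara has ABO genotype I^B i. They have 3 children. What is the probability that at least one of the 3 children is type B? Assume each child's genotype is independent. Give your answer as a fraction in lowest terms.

7/8

ABO cross i i × I^B i → 1/2 O, 1/2 B.
So P(type B) = 1/2 per child.
P(none) = (1/2)^3 = 1/8; P(at least one) = 1 − 1/8 = 7/8.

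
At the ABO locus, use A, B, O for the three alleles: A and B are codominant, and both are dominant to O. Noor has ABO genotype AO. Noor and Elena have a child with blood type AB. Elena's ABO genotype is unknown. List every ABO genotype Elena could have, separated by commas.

AB, BB, BO

For each candidate genotype of Elena, check whether crossing it with AO can produce every observed child phenotype.
  AA → possible child types {A} ✗
  AB → possible child types {A, B, AB} ✓
  AO → possible child types {O, A} ✗
  BB → possible child types {B, AB} ✓
  BO → possible child types {O, A, B, AB} ✓
  OO → possible child types {O, A} ✗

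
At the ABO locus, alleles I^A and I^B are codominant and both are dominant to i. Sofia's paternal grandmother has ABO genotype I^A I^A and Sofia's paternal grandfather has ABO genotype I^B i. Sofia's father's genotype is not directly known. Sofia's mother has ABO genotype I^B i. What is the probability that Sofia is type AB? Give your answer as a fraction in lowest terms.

1/4

Sofia's father's ABO genotype from I^A I^A × I^B i: 1/2 I^A I^B, 1/2 I^A i.
Crossing each possibility with the mother I^B i and summing P(type AB): 1/2·1/4 + 1/2·1/4 = 1/4.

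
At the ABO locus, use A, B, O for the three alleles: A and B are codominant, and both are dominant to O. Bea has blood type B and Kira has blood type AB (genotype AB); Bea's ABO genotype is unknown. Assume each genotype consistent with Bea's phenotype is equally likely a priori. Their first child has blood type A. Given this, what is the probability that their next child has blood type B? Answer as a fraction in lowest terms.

1/2

Possible genotypes: Bea ∈ {BB, BO}; Kira ∈ {AB}.
Weight each parental genotype pair by prior × P(type-A child):
  BO × AB: posterior weight 1; P(next child type B) = 1/2.
Weighted sum = 1/2.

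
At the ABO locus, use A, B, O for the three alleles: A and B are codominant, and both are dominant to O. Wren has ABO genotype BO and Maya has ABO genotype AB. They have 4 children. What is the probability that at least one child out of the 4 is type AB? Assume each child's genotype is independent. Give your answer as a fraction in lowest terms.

ABO cross BO × AB → 1/4 A, 1/2 B, 1/4 AB.
So P(type AB) = 1/4 per child.
P(none) = (3/4)^4 = 81/256; P(at least one) = 1 − 81/256 = 175/256.

175/256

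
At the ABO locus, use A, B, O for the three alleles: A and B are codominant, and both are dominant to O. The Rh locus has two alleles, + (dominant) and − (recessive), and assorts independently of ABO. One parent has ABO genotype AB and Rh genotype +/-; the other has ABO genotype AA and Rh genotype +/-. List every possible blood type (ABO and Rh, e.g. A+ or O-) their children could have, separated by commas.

A+, A-, AB+, AB-

Gametes from AB × AA give offspring ABO genotypes AA, AB, i.e. phenotypes A, AB.
Rh cross +/- × +/- → phenotypes Rh+, Rh-.
Combining independently: A+, A-, AB+, AB-.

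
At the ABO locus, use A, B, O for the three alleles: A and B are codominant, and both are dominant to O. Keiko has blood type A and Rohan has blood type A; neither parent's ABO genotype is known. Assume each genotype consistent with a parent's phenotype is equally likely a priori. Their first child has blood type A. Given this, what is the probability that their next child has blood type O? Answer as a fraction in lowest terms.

1/20

Possible genotypes: Keiko ∈ {AA, AO}; Rohan ∈ {AA, AO}.
Weight each parental genotype pair by prior × P(type-A child):
  AA × AA: posterior weight 4/15; P(next child type O) = 0.
  AA × AO: posterior weight 4/15; P(next child type O) = 0.
  AO × AA: posterior weight 4/15; P(next child type O) = 0.
  AO × AO: posterior weight 1/5; P(next child type O) = 1/4.
Weighted sum = 1/20.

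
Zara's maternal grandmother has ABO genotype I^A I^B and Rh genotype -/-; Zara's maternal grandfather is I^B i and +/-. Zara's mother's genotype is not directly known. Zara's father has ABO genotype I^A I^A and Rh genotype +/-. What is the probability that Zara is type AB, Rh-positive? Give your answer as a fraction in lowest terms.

Zara's mother's ABO genotype from I^A I^B × I^B i: 1/4 I^A I^B, 1/4 I^A i, 1/4 I^B I^B, 1/4 I^B i.
Crossing each possibility with the father I^A I^A and summing P(type AB): 1/4·1/2 + 1/4·0 + 1/4·1 + 1/4·1/2 = 1/2.
Similarly for Rh via the mother's Rh distribution: P(Rh+) = 5/8.
Independent loci: 1/2 × 5/8 = 5/16.

5/16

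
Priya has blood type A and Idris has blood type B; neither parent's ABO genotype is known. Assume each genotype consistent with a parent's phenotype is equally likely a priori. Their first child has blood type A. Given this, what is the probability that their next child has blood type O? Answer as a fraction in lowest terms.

Possible genotypes: Priya ∈ {I^A I^A, I^A i}; Idris ∈ {I^B I^B, I^B i}.
Weight each parental genotype pair by prior × P(type-A child):
  I^A I^A × I^B i: posterior weight 2/3; P(next child type O) = 0.
  I^A i × I^B i: posterior weight 1/3; P(next child type O) = 1/4.
Weighted sum = 1/12.

1/12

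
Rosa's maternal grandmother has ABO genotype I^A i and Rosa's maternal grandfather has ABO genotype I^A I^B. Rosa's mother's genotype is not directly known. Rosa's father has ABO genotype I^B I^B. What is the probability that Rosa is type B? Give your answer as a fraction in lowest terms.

1/2

Rosa's mother's ABO genotype from I^A i × I^A I^B: 1/4 I^A I^A, 1/4 I^A I^B, 1/4 I^A i, 1/4 I^B i.
Crossing each possibility with the father I^B I^B and summing P(type B): 1/4·0 + 1/4·1/2 + 1/4·1/2 + 1/4·1 = 1/2.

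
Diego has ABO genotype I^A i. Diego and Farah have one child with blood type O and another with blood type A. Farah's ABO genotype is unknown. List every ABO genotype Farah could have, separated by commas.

For each candidate genotype of Farah, check whether crossing it with I^A i can produce every observed child phenotype.
  I^A I^A → possible child types {A} ✗
  I^A I^B → possible child types {A, B, AB} ✗
  I^A i → possible child types {O, A} ✓
  I^B I^B → possible child types {B, AB} ✗
  I^B i → possible child types {O, A, B, AB} ✓
  i i → possible child types {O, A} ✓

I^A i, I^B i, i i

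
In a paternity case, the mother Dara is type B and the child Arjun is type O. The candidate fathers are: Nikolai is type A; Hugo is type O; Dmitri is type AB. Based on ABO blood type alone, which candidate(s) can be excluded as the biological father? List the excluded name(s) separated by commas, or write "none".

A candidate is excluded only if no genotype consistent with his phenotype could produce a type O child with a type B mother.
Dmitri (type AB): no genotype consistent with that phenotype can produce a type-O child with a type-B mother.

Dmitri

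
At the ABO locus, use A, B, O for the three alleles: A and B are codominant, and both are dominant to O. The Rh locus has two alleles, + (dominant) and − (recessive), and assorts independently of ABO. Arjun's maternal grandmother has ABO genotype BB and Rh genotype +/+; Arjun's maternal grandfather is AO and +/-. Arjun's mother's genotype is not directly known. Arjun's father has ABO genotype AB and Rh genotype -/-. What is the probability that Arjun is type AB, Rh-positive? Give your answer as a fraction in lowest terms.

Arjun's mother's ABO genotype from BB × AO: 1/2 AB, 1/2 BO.
Crossing each possibility with the father AB and summing P(type AB): 1/2·1/2 + 1/2·1/4 = 3/8.
Similarly for Rh via the mother's Rh distribution: P(Rh+) = 3/4.
Independent loci: 3/8 × 3/4 = 9/32.

9/32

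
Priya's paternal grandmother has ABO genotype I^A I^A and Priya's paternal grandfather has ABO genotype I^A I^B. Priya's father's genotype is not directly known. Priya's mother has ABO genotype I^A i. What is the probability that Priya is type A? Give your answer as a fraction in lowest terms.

Priya's father's ABO genotype from I^A I^A × I^A I^B: 1/2 I^A I^A, 1/2 I^A I^B.
Crossing each possibility with the mother I^A i and summing P(type A): 1/2·1 + 1/2·1/2 = 3/4.

3/4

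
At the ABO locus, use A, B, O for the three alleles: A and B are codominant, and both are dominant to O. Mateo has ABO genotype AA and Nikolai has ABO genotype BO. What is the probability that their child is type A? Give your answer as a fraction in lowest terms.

1/2

ABO cross AA × BO → offspring phenotypes: 1/2 A, 1/2 AB.
So P(type A) = 1/2.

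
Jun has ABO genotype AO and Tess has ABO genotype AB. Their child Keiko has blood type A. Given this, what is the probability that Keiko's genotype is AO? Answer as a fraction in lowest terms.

1/2

Cross AO × AB → 1/4 AA, 1/4 AB, 1/4 AO, 1/4 BO.
Type-A genotypes among offspring: AA (1/4), AO (1/4); total 1/2.
P(AO | type A) = (1/4) / (1/2) = 1/2.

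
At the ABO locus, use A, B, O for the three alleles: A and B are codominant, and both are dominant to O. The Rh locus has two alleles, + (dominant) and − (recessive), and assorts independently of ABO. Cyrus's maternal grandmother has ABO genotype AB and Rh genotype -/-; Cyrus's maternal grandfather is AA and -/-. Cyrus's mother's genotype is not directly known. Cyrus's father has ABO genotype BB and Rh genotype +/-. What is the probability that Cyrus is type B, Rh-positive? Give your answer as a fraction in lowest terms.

1/8

Cyrus's mother's ABO genotype from AB × AA: 1/2 AA, 1/2 AB.
Crossing each possibility with the father BB and summing P(type B): 1/2·0 + 1/2·1/2 = 1/4.
Similarly for Rh via the mother's Rh distribution: P(Rh+) = 1/2.
Independent loci: 1/4 × 1/2 = 1/8.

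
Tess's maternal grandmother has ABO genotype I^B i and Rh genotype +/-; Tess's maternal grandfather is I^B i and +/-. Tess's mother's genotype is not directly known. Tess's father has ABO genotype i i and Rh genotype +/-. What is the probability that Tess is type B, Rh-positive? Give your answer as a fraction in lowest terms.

3/8

Tess's mother's ABO genotype from I^B i × I^B i: 1/4 I^B I^B, 1/2 I^B i, 1/4 i i.
Crossing each possibility with the father i i and summing P(type B): 1/4·1 + 1/2·1/2 + 1/4·0 = 1/2.
Similarly for Rh via the mother's Rh distribution: P(Rh+) = 3/4.
Independent loci: 1/2 × 3/4 = 3/8.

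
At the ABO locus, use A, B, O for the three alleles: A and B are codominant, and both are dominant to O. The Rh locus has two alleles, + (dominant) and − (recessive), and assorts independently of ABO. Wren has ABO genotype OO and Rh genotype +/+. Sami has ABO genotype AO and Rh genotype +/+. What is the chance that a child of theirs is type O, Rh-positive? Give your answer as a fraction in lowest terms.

1/2

ABO cross OO × AO → offspring phenotypes: 1/2 O, 1/2 A.
Rh cross +/+ × +/+ → 1 Rh+.
Independent loci: P(type O, Rh-positive) = 1/2 × 1 = 1/2.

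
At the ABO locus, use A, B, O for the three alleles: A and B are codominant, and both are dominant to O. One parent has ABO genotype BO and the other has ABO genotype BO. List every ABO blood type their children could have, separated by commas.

Gametes from BO × BO give offspring ABO genotypes BB, BO, OO, i.e. phenotypes O, B.

O, B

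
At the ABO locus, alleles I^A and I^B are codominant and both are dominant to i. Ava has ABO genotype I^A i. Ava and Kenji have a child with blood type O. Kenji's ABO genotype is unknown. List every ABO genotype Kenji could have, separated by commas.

I^A i, I^B i, i i

For each candidate genotype of Kenji, check whether crossing it with I^A i can produce every observed child phenotype.
  I^A I^A → possible child types {A} ✗
  I^A I^B → possible child types {A, B, AB} ✗
  I^A i → possible child types {O, A} ✓
  I^B I^B → possible child types {B, AB} ✗
  I^B i → possible child types {O, A, B, AB} ✓
  i i → possible child types {O, A} ✓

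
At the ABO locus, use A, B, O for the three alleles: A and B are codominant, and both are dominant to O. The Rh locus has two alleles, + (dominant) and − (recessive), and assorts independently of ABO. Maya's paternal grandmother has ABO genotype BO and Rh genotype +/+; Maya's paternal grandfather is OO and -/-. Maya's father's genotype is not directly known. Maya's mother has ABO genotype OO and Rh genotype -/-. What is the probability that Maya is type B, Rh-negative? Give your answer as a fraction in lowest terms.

Maya's father's ABO genotype from BO × OO: 1/2 BO, 1/2 OO.
Crossing each possibility with the mother OO and summing P(type B): 1/2·1/2 + 1/2·0 = 1/4.
Similarly for Rh via the father's Rh distribution: P(Rh-) = 1/2.
Independent loci: 1/4 × 1/2 = 1/8.

1/8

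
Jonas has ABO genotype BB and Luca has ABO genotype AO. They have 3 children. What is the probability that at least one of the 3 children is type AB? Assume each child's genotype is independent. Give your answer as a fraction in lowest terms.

ABO cross BB × AO → 1/2 B, 1/2 AB.
So P(type AB) = 1/2 per child.
P(none) = (1/2)^3 = 1/8; P(at least one) = 1 − 1/8 = 7/8.

7/8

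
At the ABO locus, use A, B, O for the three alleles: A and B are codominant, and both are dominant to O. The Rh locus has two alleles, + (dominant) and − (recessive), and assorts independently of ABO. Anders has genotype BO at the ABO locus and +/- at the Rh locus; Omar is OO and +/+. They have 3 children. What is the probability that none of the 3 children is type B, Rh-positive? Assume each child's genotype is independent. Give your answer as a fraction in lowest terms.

ABO cross BO × OO → 1/2 O, 1/2 B.
Rh cross +/- × +/+ → 1 Rh+; so P(type B, Rh-positive) = 1/2 × 1 = 1/2 per child.
P(not type B, Rh-positive) = 1/2 for one child; (1/2)^3 = 1/8.

1/8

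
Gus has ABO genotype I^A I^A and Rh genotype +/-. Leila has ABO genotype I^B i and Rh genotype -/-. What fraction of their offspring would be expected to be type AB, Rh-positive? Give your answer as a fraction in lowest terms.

1/4

ABO cross I^A I^A × I^B i → offspring phenotypes: 1/2 A, 1/2 AB.
Rh cross +/- × -/- → 1/2 Rh+, 1/2 Rh-.
Independent loci: P(type AB, Rh-positive) = 1/2 × 1/2 = 1/4.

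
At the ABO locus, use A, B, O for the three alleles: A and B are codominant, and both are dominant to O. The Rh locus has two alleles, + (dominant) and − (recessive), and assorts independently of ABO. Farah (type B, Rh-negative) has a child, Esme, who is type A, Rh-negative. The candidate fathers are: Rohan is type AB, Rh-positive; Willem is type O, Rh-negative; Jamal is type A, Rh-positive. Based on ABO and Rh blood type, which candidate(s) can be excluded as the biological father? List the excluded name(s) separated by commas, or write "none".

A candidate is excluded only if no genotype consistent with his phenotype could produce a type A, Rh-negative child with a type B, Rh-negative mother.
Willem (type O, Rh-): no genotype consistent with that phenotype can produce a type-A Rh- child with a type-B mother.

Willem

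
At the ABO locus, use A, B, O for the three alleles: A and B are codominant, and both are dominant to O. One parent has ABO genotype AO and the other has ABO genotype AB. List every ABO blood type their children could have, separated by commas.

A, B, AB

Gametes from AO × AB give offspring ABO genotypes AA, AB, AO, BO, i.e. phenotypes A, B, AB.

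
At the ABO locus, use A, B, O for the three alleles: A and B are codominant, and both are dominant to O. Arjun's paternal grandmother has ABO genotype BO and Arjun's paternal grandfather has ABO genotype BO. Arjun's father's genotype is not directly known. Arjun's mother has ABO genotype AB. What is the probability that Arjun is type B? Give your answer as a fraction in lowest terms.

1/2

Arjun's father's ABO genotype from BO × BO: 1/4 BB, 1/2 BO, 1/4 OO.
Crossing each possibility with the mother AB and summing P(type B): 1/4·1/2 + 1/2·1/2 + 1/4·1/2 = 1/2.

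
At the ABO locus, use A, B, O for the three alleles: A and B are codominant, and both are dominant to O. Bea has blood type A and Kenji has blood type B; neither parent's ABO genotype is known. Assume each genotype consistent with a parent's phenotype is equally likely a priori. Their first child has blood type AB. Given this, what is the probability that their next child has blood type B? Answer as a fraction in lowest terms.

Possible genotypes: Bea ∈ {AA, AO}; Kenji ∈ {BB, BO}.
Weight each parental genotype pair by prior × P(type-AB child):
  AA × BB: posterior weight 4/9; P(next child type B) = 0.
  AA × BO: posterior weight 2/9; P(next child type B) = 0.
  AO × BB: posterior weight 2/9; P(next child type B) = 1/2.
  AO × BO: posterior weight 1/9; P(next child type B) = 1/4.
Weighted sum = 5/36.

5/36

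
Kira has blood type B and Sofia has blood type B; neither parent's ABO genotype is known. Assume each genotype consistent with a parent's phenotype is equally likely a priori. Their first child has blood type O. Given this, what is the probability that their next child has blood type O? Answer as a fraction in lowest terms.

Possible genotypes: Kira ∈ {BB, BO}; Sofia ∈ {BB, BO}.
Weight each parental genotype pair by prior × P(type-O child):
  BO × BO: posterior weight 1; P(next child type O) = 1/4.
Weighted sum = 1/4.

1/4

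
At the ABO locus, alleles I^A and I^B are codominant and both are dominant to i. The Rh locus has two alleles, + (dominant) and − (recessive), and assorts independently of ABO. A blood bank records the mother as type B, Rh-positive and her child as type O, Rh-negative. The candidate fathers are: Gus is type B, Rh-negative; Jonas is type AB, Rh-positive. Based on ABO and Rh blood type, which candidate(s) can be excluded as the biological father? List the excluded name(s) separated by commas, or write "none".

Jonas

A candidate is excluded only if no genotype consistent with his phenotype could produce a type O, Rh-negative child with a type B, Rh-positive mother.
Jonas (type AB, Rh+): no genotype consistent with that phenotype can produce a type-O Rh- child with a type-B mother.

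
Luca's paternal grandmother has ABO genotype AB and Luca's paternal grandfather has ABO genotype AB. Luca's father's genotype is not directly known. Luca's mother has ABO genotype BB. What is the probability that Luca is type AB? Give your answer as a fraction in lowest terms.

1/2

Luca's father's ABO genotype from AB × AB: 1/4 AA, 1/2 AB, 1/4 BB.
Crossing each possibility with the mother BB and summing P(type AB): 1/4·1 + 1/2·1/2 + 1/4·0 = 1/2.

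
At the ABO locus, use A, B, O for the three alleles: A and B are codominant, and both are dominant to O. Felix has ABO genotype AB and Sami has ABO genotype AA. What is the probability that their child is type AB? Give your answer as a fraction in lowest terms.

ABO cross AB × AA → offspring phenotypes: 1/2 A, 1/2 AB.
So P(type AB) = 1/2.

1/2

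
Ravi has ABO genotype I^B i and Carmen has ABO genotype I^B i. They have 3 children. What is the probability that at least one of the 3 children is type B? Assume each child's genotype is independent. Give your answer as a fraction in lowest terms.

ABO cross I^B i × I^B i → 1/4 O, 3/4 B.
So P(type B) = 3/4 per child.
P(none) = (1/4)^3 = 1/64; P(at least one) = 1 − 1/64 = 63/64.

63/64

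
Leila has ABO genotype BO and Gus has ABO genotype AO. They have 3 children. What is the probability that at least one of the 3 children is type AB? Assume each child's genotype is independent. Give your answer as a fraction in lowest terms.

ABO cross BO × AO → 1/4 O, 1/4 A, 1/4 B, 1/4 AB.
So P(type AB) = 1/4 per child.
P(none) = (3/4)^3 = 27/64; P(at least one) = 1 − 27/64 = 37/64.

37/64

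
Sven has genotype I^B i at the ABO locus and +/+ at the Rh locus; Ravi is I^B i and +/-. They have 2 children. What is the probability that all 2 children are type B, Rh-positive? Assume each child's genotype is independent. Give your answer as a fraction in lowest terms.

9/16

ABO cross I^B i × I^B i → 1/4 O, 3/4 B.
Rh cross +/+ × +/- → 1 Rh+; so P(type B, Rh-positive) = 3/4 × 1 = 3/4 per child.
All 2 independent: (3/4)^2 = 9/16.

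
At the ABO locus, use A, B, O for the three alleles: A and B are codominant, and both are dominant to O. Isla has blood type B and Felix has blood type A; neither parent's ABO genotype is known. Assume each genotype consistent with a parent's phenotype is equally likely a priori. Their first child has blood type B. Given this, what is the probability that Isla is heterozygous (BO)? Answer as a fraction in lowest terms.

1/3

Possible genotypes: Isla ∈ {BB, BO}; Felix ∈ {AA, AO}.
Weight each parental genotype pair by prior × P(type-B child):
  BB × AO: posterior weight 2/3.
  BO × AO: posterior weight 1/3.
Sum the posterior weight over pairs where Isla is BO: 1/3.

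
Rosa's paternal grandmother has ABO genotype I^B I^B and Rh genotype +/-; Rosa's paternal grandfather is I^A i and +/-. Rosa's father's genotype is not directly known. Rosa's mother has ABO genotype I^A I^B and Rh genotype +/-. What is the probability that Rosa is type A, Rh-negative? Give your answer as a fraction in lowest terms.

1/16

Rosa's father's ABO genotype from I^B I^B × I^A i: 1/2 I^A I^B, 1/2 I^B i.
Crossing each possibility with the mother I^A I^B and summing P(type A): 1/2·1/4 + 1/2·1/4 = 1/4.
Similarly for Rh via the father's Rh distribution: P(Rh-) = 1/4.
Independent loci: 1/4 × 1/4 = 1/16.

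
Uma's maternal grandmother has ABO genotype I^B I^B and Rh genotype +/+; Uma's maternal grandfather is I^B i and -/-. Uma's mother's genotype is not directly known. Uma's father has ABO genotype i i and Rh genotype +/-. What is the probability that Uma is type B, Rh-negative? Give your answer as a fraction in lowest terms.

Uma's mother's ABO genotype from I^B I^B × I^B i: 1/2 I^B I^B, 1/2 I^B i.
Crossing each possibility with the father i i and summing P(type B): 1/2·1 + 1/2·1/2 = 3/4.
Similarly for Rh via the mother's Rh distribution: P(Rh-) = 1/4.
Independent loci: 3/4 × 1/4 = 3/16.

3/16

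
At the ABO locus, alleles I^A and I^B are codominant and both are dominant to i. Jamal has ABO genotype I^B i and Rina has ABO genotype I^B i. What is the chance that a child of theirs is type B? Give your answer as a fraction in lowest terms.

ABO cross I^B i × I^B i → offspring phenotypes: 1/4 O, 3/4 B.
So P(type B) = 3/4.

3/4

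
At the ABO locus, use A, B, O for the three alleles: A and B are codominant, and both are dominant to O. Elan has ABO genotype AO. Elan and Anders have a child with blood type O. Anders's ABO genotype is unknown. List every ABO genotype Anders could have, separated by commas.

For each candidate genotype of Anders, check whether crossing it with AO can produce every observed child phenotype.
  AA → possible child types {A} ✗
  AB → possible child types {A, B, AB} ✗
  AO → possible child types {O, A} ✓
  BB → possible child types {B, AB} ✗
  BO → possible child types {O, A, B, AB} ✓
  OO → possible child types {O, A} ✓

AO, BO, OO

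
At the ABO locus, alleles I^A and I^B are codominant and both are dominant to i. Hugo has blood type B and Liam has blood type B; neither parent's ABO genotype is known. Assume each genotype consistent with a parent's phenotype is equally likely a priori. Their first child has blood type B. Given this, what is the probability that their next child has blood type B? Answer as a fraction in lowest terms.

Possible genotypes: Hugo ∈ {I^B I^B, I^B i}; Liam ∈ {I^B I^B, I^B i}.
Weight each parental genotype pair by prior × P(type-B child):
  I^B I^B × I^B I^B: posterior weight 4/15; P(next child type B) = 1.
  I^B I^B × I^B i: posterior weight 4/15; P(next child type B) = 1.
  I^B i × I^B I^B: posterior weight 4/15; P(next child type B) = 1.
  I^B i × I^B i: posterior weight 1/5; P(next child type B) = 3/4.
Weighted sum = 19/20.

19/20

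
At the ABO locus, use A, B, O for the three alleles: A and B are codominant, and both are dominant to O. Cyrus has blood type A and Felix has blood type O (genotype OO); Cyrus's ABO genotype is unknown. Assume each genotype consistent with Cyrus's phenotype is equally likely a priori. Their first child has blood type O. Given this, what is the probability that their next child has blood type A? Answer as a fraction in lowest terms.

Possible genotypes: Cyrus ∈ {AA, AO}; Felix ∈ {OO}.
Weight each parental genotype pair by prior × P(type-O child):
  AO × OO: posterior weight 1; P(next child type A) = 1/2.
Weighted sum = 1/2.

1/2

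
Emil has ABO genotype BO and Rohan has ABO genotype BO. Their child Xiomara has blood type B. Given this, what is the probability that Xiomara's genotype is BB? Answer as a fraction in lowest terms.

1/3

Cross BO × BO → 1/4 BB, 1/2 BO, 1/4 OO.
Type-B genotypes among offspring: BB (1/4), BO (1/2); total 3/4.
P(BB | type B) = (1/4) / (3/4) = 1/3.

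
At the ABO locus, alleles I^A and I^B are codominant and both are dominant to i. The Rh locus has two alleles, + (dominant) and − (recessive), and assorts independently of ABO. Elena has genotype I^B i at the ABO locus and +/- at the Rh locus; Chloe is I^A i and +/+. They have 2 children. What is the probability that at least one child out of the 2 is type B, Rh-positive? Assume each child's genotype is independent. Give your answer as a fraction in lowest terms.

7/16

ABO cross I^B i × I^A i → 1/4 O, 1/4 A, 1/4 B, 1/4 AB.
Rh cross +/- × +/+ → 1 Rh+; so P(type B, Rh-positive) = 1/4 × 1 = 1/4 per child.
P(none) = (3/4)^2 = 9/16; P(at least one) = 1 − 9/16 = 7/16.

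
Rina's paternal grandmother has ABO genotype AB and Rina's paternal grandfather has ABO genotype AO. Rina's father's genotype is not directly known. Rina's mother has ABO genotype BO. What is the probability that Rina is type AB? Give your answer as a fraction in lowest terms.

Rina's father's ABO genotype from AB × AO: 1/4 AA, 1/4 AB, 1/4 AO, 1/4 BO.
Crossing each possibility with the mother BO and summing P(type AB): 1/4·1/2 + 1/4·1/4 + 1/4·1/4 + 1/4·0 = 1/4.

1/4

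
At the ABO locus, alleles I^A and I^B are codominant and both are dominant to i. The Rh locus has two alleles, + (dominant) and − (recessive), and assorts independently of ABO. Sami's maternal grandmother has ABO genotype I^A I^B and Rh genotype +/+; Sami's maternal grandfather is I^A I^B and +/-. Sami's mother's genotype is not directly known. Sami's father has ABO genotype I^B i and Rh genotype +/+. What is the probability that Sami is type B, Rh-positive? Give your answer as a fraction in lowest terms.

1/2

Sami's mother's ABO genotype from I^A I^B × I^A I^B: 1/4 I^A I^A, 1/2 I^A I^B, 1/4 I^B I^B.
Crossing each possibility with the father I^B i and summing P(type B): 1/4·0 + 1/2·1/2 + 1/4·1 = 1/2.
Similarly for Rh via the mother's Rh distribution: P(Rh+) = 1.
Independent loci: 1/2 × 1 = 1/2.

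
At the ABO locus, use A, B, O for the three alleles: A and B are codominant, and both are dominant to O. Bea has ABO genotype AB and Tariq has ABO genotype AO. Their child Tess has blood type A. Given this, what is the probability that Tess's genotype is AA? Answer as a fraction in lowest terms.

Cross AB × AO → 1/4 AA, 1/4 AB, 1/4 AO, 1/4 BO.
Type-A genotypes among offspring: AA (1/4), AO (1/4); total 1/2.
P(AA | type A) = (1/4) / (1/2) = 1/2.

1/2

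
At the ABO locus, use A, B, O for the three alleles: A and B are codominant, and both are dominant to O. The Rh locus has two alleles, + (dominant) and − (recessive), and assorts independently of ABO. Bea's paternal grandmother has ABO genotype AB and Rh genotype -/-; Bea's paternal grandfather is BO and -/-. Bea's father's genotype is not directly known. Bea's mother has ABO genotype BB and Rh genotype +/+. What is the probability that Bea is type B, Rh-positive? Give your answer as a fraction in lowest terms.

Bea's father's ABO genotype from AB × BO: 1/4 AB, 1/4 AO, 1/4 BB, 1/4 BO.
Crossing each possibility with the mother BB and summing P(type B): 1/4·1/2 + 1/4·1/2 + 1/4·1 + 1/4·1 = 3/4.
Similarly for Rh via the father's Rh distribution: P(Rh+) = 1.
Independent loci: 3/4 × 1 = 3/4.

3/4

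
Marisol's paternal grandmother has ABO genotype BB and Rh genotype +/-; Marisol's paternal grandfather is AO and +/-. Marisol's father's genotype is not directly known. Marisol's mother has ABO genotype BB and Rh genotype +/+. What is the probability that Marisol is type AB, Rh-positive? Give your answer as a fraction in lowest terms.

1/4

Marisol's father's ABO genotype from BB × AO: 1/2 AB, 1/2 BO.
Crossing each possibility with the mother BB and summing P(type AB): 1/2·1/2 + 1/2·0 = 1/4.
Similarly for Rh via the father's Rh distribution: P(Rh+) = 1.
Independent loci: 1/4 × 1 = 1/4.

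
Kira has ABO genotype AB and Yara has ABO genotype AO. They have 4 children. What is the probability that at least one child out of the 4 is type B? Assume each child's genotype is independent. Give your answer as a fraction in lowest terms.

175/256

ABO cross AB × AO → 1/2 A, 1/4 B, 1/4 AB.
So P(type B) = 1/4 per child.
P(none) = (3/4)^4 = 81/256; P(at least one) = 1 − 81/256 = 175/256.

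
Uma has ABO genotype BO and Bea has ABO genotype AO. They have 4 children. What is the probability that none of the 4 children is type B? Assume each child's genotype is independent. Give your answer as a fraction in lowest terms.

ABO cross BO × AO → 1/4 O, 1/4 A, 1/4 B, 1/4 AB.
So P(type B) = 1/4 per child.
P(not type B) = 3/4 for one child; (3/4)^4 = 81/256.

81/256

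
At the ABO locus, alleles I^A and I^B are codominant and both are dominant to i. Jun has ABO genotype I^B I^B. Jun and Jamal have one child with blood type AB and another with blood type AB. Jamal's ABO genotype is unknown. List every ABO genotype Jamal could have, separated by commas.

For each candidate genotype of Jamal, check whether crossing it with I^B I^B can produce every observed child phenotype.
  I^A I^A → possible child types {AB} ✓
  I^A I^B → possible child types {B, AB} ✓
  I^A i → possible child types {B, AB} ✓
  I^B I^B → possible child types {B} ✗
  I^B i → possible child types {B} ✗
  i i → possible child types {B} ✗

I^A I^A, I^A I^B, I^A i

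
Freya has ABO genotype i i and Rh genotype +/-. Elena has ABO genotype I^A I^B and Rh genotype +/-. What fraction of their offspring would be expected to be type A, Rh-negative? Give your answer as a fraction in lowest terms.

ABO cross i i × I^A I^B → offspring phenotypes: 1/2 A, 1/2 B.
Rh cross +/- × +/- → 3/4 Rh+, 1/4 Rh-.
Independent loci: P(type A, Rh-negative) = 1/2 × 1/4 = 1/8.

1/8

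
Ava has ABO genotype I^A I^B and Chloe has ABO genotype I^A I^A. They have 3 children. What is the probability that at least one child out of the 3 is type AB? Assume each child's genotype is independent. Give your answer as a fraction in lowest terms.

ABO cross I^A I^B × I^A I^A → 1/2 A, 1/2 AB.
So P(type AB) = 1/2 per child.
P(none) = (1/2)^3 = 1/8; P(at least one) = 1 − 1/8 = 7/8.

7/8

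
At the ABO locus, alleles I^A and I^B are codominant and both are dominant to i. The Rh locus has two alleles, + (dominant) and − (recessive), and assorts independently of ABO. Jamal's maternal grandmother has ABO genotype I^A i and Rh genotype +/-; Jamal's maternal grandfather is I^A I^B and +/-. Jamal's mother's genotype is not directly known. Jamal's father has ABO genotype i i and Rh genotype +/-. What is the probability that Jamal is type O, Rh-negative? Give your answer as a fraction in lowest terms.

1/16

Jamal's mother's ABO genotype from I^A i × I^A I^B: 1/4 I^A I^A, 1/4 I^A I^B, 1/4 I^A i, 1/4 I^B i.
Crossing each possibility with the father i i and summing P(type O): 1/4·0 + 1/4·0 + 1/4·1/2 + 1/4·1/2 = 1/4.
Similarly for Rh via the mother's Rh distribution: P(Rh-) = 1/4.
Independent loci: 1/4 × 1/4 = 1/16.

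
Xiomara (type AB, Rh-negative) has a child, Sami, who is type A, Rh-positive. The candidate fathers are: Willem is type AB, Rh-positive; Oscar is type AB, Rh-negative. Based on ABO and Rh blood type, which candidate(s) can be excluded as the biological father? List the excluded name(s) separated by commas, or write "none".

Oscar

A candidate is excluded only if no genotype consistent with his phenotype could produce a type A, Rh-positive child with a type AB, Rh-negative mother.
Oscar (type AB, Rh-): no genotype consistent with that phenotype can produce a type-A Rh+ child with a type-AB mother.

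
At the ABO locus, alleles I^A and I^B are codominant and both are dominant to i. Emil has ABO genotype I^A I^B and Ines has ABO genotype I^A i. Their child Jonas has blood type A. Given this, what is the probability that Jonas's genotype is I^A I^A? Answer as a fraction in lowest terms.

1/2

Cross I^A I^B × I^A i → 1/4 I^A I^A, 1/4 I^A I^B, 1/4 I^A i, 1/4 I^B i.
Type-A genotypes among offspring: I^A I^A (1/4), I^A i (1/4); total 1/2.
P(I^A I^A | type A) = (1/4) / (1/2) = 1/2.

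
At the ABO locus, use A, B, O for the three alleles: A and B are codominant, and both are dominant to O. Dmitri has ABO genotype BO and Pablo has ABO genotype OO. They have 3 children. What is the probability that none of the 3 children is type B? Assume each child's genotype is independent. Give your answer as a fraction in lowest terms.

ABO cross BO × OO → 1/2 O, 1/2 B.
So P(type B) = 1/2 per child.
P(not type B) = 1/2 for one child; (1/2)^3 = 1/8.

1/8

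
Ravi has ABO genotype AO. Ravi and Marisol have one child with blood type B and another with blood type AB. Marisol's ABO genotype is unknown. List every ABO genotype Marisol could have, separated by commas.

For each candidate genotype of Marisol, check whether crossing it with AO can produce every observed child phenotype.
  AA → possible child types {A} ✗
  AB → possible child types {A, B, AB} ✓
  AO → possible child types {O, A} ✗
  BB → possible child types {B, AB} ✓
  BO → possible child types {O, A, B, AB} ✓
  OO → possible child types {O, A} ✗

AB, BB, BO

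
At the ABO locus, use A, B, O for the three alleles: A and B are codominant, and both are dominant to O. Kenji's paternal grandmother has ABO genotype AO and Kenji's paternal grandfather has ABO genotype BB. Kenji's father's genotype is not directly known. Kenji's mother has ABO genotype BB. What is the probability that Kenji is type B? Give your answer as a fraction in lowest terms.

3/4

Kenji's father's ABO genotype from AO × BB: 1/2 AB, 1/2 BO.
Crossing each possibility with the mother BB and summing P(type B): 1/2·1/2 + 1/2·1 = 3/4.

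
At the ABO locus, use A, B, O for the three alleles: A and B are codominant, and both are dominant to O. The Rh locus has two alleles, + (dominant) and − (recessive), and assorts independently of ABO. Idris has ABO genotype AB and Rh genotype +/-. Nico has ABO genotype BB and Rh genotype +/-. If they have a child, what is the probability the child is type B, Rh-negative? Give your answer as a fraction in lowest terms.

ABO cross AB × BB → offspring phenotypes: 1/2 B, 1/2 AB.
Rh cross +/- × +/- → 3/4 Rh+, 1/4 Rh-.
Independent loci: P(type B, Rh-negative) = 1/2 × 1/4 = 1/8.

1/8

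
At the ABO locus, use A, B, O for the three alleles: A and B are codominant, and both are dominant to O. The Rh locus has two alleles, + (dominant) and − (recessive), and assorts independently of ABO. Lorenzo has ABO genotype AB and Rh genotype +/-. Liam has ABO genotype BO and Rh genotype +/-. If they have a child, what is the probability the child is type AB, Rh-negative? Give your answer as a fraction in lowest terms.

ABO cross AB × BO → offspring phenotypes: 1/4 A, 1/2 B, 1/4 AB.
Rh cross +/- × +/- → 3/4 Rh+, 1/4 Rh-.
Independent loci: P(type AB, Rh-negative) = 1/4 × 1/4 = 1/16.

1/16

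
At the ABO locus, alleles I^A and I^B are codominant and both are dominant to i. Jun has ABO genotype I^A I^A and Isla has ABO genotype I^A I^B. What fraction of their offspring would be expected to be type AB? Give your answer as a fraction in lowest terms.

ABO cross I^A I^A × I^A I^B → offspring phenotypes: 1/2 A, 1/2 AB.
So P(type AB) = 1/2.

1/2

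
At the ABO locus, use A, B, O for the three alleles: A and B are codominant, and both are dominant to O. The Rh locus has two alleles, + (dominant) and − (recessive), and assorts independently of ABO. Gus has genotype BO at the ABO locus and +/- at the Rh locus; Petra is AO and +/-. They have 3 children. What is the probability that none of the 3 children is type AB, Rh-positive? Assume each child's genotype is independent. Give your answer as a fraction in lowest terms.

ABO cross BO × AO → 1/4 O, 1/4 A, 1/4 B, 1/4 AB.
Rh cross +/- × +/- → 3/4 Rh+, 1/4 Rh-; so P(type AB, Rh-positive) = 1/4 × 3/4 = 3/16 per child.
P(not type AB, Rh-positive) = 13/16 for one child; (13/16)^3 = 2197/4096.

2197/4096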